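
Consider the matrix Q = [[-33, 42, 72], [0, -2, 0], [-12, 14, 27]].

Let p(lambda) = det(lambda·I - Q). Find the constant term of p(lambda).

-54

p(lambda) = lambda^3 + 8·lambda^2 - 15·lambda - 54.
The constant term is -54.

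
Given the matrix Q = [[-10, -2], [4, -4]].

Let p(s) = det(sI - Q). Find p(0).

48

p(0) = det(0·I − Q) = det(−Q) = (−1)^2·det(Q).
det(Q) = 48, so p(0) = 48.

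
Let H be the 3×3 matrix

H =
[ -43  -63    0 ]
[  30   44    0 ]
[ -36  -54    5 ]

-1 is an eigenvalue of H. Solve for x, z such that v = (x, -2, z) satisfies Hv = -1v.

3, 0

We need (H + 1I)v = 0.
H + 1I = [[-42, -63, 0], [30, 45, 0], [-36, -54, 6]].
Row 1: (-42)·x + (-63)·-2 + (0)·z = 0
Row 2: (30)·x + (45)·-2 + (0)·z = 0
Row 3: (-36)·x + (-54)·-2 + (6)·z = 0
Solving gives x = 3, z = 0.
Check: H·(3, -2, 0) = (-3, 2, 0) = -1·(3, -2, 0).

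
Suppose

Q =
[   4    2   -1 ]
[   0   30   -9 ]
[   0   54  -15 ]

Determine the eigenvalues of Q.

3, 4, 12

Compute the characteristic polynomial p(μ) = det(μI - Q).
Expanding along the first row, p(μ) = μ^3 - 19μ^2 + 96μ - 144.
Since p(3) = 0, μ = 3 is a root.
Dividing by (μ - 3) leaves μ^2 - 16μ + 48.
The quadratic factors as (μ - 4)·(μ - 12).
Eigenvalues: 3, 4, 12.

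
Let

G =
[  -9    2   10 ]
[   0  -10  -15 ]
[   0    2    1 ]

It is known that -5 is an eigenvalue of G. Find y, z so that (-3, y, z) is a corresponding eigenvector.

We need (G + 5I)v = 0.
G + 5I = [[-4, 2, 10], [0, -5, -15], [0, 2, 6]].
Row 1: (-4)·-3 + (2)·y + (10)·z = 0
Row 2: (0)·-3 + (-5)·y + (-15)·z = 0
Row 3: (0)·-3 + (2)·y + (6)·z = 0
Solving gives y = 9, z = -3.
Check: G·(-3, 9, -3) = (15, -45, 15) = -5·(-3, 9, -3).

9, -3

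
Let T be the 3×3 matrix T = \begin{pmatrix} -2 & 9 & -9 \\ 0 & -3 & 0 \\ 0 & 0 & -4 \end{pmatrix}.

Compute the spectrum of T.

T is upper triangular, so its eigenvalues are the diagonal entries.
Diagonal: -2, -3, -4.

-4, -3, -2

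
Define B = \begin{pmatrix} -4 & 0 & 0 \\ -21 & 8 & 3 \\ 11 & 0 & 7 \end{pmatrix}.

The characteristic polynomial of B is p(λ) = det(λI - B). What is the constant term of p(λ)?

224

p(λ) = λ^3 - 11λ^2 - 4λ + 224.
The constant term is 224.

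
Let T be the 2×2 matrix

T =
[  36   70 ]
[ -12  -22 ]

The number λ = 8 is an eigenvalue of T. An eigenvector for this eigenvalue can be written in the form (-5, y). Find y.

We need (T - 8I)v = 0.
T - 8I = [[28, 70], [-12, -30]].
Row 1: (28)·-5 + (70)·y = 0
Row 2: (-12)·-5 + (-30)·y = 0
Solving gives y = 2.
Check: T·(-5, 2) = (-40, 16) = 8·(-5, 2).

2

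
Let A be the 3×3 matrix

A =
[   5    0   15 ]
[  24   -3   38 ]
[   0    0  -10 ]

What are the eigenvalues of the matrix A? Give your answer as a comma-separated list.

-10, -3, 5

The characteristic polynomial is p(λ) = det(λI - A).
Expanding along the first row, p(λ) = λ^3 + 8λ^2 - 35λ - 150.
Try λ = -3: p(-3) = 0, so -3 is a root.
Factor out (λ + 3): p(λ) = (λ + 3)·(λ^2 + 5λ - 50).
The quadratic factors as (λ + 10)·(λ - 5).
Eigenvalues: -10, -3, 5.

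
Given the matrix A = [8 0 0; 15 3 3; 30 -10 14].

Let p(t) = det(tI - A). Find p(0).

-576

p(0) = det(0·I − A) = det(−A) = (−1)^3·det(A).
det(A) = 576, so p(0) = -576.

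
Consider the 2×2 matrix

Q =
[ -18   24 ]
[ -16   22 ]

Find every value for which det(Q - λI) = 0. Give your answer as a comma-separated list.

det(Q - lambda·I) = (-18 - lambda)(22 - lambda) - (24)·(-16) = lambda^2 - 4·lambda - 12.
This factors as (lambda + 2)·(lambda - 6) = 0.
Eigenvalues: -2, 6.

-2, 6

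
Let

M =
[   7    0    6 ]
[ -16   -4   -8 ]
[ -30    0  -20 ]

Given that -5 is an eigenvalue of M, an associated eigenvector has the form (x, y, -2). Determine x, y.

1, 0

We need (M + 5I)v = 0.
M + 5I = [[12, 0, 6], [-16, 1, -8], [-30, 0, -15]].
Row 1: (12)·x + (0)·y + (6)·-2 = 0
Row 2: (-16)·x + (1)·y + (-8)·-2 = 0
Row 3: (-30)·x + (0)·y + (-15)·-2 = 0
Solving gives x = 1, y = 0.
Check: M·(1, 0, -2) = (-5, 0, 10) = -5·(1, 0, -2).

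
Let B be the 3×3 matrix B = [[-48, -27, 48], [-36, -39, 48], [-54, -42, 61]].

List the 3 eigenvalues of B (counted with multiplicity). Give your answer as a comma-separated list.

Set up det(μI - B) = 0.
Expanding the 3×3 determinant: p(μ) = μ^3 + 26μ^2 + 201μ + 396.
Try μ = -11: p(-11) = 0, so -11 is a root.
Factor out (μ + 11): p(μ) = (μ + 11)·(μ^2 + 15μ + 36).
The quadratic factors as (μ + 12)·(μ + 3).
Eigenvalues: -12, -11, -3.

-12, -11, -3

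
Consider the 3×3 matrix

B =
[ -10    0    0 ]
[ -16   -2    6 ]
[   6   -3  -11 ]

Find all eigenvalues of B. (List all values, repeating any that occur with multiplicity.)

-10, -8, -5

Compute the characteristic polynomial p(μ) = det(μI - B).
Cofactor expansion gives p(μ) = μ^3 + 23μ^2 + 170μ + 400.
Since p(-8) = 0, μ = -8 is a root.
Factor out (μ + 8): p(μ) = (μ + 8)·(μ^2 + 15μ + 50).
The quadratic factors as (μ + 10)·(μ + 5).
Eigenvalues: -10, -8, -5.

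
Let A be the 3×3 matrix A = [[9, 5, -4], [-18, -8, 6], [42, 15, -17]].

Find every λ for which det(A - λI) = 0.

-8, -5, -3

Compute the characteristic polynomial p(t) = det(tI - A).
Cofactor expansion gives p(t) = t^3 + 16t^2 + 79t + 120.
Rational-root test: t = -5 gives p(-5) = 0.
Dividing by (t + 5) leaves t^2 + 11t + 24.
The quadratic factors as (t + 8)·(t + 3).
Eigenvalues: -8, -5, -3.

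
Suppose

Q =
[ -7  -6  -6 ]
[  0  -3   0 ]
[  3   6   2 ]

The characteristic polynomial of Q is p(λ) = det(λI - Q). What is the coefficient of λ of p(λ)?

p(λ) = λ^3 + 8λ^2 + 19λ + 12.
The coefficient of λ is 19.

19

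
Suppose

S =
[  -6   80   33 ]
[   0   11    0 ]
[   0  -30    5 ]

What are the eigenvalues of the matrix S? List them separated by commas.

Compute the characteristic polynomial p(λ) = det(λI - S).
Expanding along the first row, p(λ) = λ^3 - 10λ^2 - 41λ + 330.
Rational-root test: λ = 5 gives p(5) = 0.
Dividing by (λ - 5) leaves λ^2 - 5λ - 66.
The quadratic factors as (λ + 6)·(λ - 11).
Eigenvalues: -6, 5, 11.

-6, 5, 11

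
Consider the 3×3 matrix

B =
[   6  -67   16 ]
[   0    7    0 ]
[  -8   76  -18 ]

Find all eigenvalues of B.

Set up det(λI - B) = 0.
Expanding the 3×3 determinant: p(λ) = λ^3 + 5λ^2 - 64λ - 140.
Try λ = -2: p(-2) = 0, so -2 is a root.
Dividing by (λ + 2) leaves λ^2 + 3λ - 70.
The quadratic factors as (λ + 10)·(λ - 7).
Eigenvalues: -10, -2, 7.

-10, -2, 7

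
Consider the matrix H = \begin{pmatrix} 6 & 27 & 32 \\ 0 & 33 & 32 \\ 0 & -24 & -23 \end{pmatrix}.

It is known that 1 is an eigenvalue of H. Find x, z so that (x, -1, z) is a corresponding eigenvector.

-1, 1

We need (H - 1I)v = 0.
H - 1I = [[5, 27, 32], [0, 32, 32], [0, -24, -24]].
Row 1: (5)·x + (27)·-1 + (32)·z = 0
Row 2: (0)·x + (32)·-1 + (32)·z = 0
Row 3: (0)·x + (-24)·-1 + (-24)·z = 0
Solving gives x = -1, z = 1.
Check: H·(-1, -1, 1) = (-1, -1, 1) = 1·(-1, -1, 1).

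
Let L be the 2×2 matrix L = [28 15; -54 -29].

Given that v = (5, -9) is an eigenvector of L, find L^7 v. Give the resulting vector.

First find the eigenvalue: Lv = (5, -9) = 1·(5, -9), so λ = 1.
Then L^7 v = λ^7·v = 1^7·(5, -9) = 1·(5, -9) = (5, -9).

(5, -9)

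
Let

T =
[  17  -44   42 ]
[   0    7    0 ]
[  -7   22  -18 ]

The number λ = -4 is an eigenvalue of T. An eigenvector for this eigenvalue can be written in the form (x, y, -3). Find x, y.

We need (T + 4I)v = 0.
T + 4I = [[21, -44, 42], [0, 11, 0], [-7, 22, -14]].
Row 1: (21)·x + (-44)·y + (42)·-3 = 0
Row 2: (0)·x + (11)·y + (0)·-3 = 0
Row 3: (-7)·x + (22)·y + (-14)·-3 = 0
Solving gives x = 6, y = 0.
Check: T·(6, 0, -3) = (-24, 0, 12) = -4·(6, 0, -3).

6, 0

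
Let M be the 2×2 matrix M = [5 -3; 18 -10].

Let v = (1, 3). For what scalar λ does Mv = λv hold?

Compute Mv: M·(1, 3) = (-4, -12).
Since Mv = λv, compare component 1: -4 = λ·1, so λ = -4.

-4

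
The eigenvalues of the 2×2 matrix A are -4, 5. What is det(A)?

-20

det(A) is the product of the eigenvalues: (-4) · (5) = -20.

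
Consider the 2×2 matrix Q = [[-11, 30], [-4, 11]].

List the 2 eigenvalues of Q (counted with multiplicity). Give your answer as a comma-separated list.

-1, 1

det(Q - lambda·I) = (-11 - lambda)(11 - lambda) - (30)·(-4) = lambda^2 - 1.
This factors as (lambda + 1)·(lambda - 1) = 0.
Eigenvalues: -1, 1.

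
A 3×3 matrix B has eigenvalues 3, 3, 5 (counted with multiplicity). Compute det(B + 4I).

441

If B has eigenvalues 3, 3, 5, then B + 4I has eigenvalues 7, 7, 9.
det(B + 4I) = (7) · (7) · (9) = 441.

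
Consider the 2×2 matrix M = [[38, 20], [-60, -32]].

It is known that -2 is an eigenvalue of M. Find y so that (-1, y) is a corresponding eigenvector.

2

We need (M + 2I)v = 0.
M + 2I = [[40, 20], [-60, -30]].
Row 1: (40)·-1 + (20)·y = 0
Row 2: (-60)·-1 + (-30)·y = 0
Solving gives y = 2.
Check: M·(-1, 2) = (2, -4) = -2·(-1, 2).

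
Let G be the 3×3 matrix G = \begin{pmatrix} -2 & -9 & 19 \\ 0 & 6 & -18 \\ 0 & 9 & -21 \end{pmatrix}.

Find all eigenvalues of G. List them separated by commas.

-12, -3, -2

Compute the characteristic polynomial p(t) = det(tI - G).
Expanding the 3×3 determinant: p(t) = t^3 + 17t^2 + 66t + 72.
Try t = -3: p(-3) = 0, so -3 is a root.
Factor out (t + 3): p(t) = (t + 3)·(t^2 + 14t + 24).
The quadratic factors as (t + 12)·(t + 2).
Eigenvalues: -12, -3, -2.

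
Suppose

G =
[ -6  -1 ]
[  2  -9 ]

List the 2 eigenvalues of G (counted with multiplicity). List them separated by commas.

det(G - sI) = (-6 - s)(-9 - s) - (-1)·(2) = s^2 + 15s + 56.
This factors as (s + 8)·(s + 7) = 0.
Eigenvalues: -8, -7.

-8, -7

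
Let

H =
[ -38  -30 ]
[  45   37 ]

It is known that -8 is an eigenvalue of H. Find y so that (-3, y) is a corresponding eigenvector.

We need (H + 8I)v = 0.
H + 8I = [[-30, -30], [45, 45]].
Row 1: (-30)·-3 + (-30)·y = 0
Row 2: (45)·-3 + (45)·y = 0
Solving gives y = 3.
Check: H·(-3, 3) = (24, -24) = -8·(-3, 3).

3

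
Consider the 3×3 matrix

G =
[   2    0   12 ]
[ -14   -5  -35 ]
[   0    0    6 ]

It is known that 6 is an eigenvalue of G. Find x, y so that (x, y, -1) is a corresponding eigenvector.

We need (G - 6I)v = 0.
G - 6I = [[-4, 0, 12], [-14, -11, -35], [0, 0, 0]].
Row 1: (-4)·x + (0)·y + (12)·-1 = 0
Row 2: (-14)·x + (-11)·y + (-35)·-1 = 0
Row 3: (0)·x + (0)·y + (0)·-1 = 0
Solving gives x = -3, y = 7.
Check: G·(-3, 7, -1) = (-18, 42, -6) = 6·(-3, 7, -1).

-3, 7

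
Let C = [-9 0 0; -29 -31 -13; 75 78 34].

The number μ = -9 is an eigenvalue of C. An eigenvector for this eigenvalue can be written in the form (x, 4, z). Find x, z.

1, -9

We need (C + 9I)v = 0.
C + 9I = [[0, 0, 0], [-29, -22, -13], [75, 78, 43]].
Row 1: (0)·x + (0)·4 + (0)·z = 0
Row 2: (-29)·x + (-22)·4 + (-13)·z = 0
Row 3: (75)·x + (78)·4 + (43)·z = 0
Solving gives x = 1, z = -9.
Check: C·(1, 4, -9) = (-9, -36, 81) = -9·(1, 4, -9).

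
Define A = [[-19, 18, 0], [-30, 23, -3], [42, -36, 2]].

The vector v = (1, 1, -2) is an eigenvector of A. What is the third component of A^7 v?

2

First find the eigenvalue: Av = (-1, -1, 2) = -1·(1, 1, -2), so λ = -1.
Then A^7 v = λ^7·v = (-1)^7·(1, 1, -2) = -1·(1, 1, -2) = (-1, -1, 2).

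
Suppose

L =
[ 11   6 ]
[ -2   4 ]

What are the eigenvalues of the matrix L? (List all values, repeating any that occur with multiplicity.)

7, 8

det(L - μI) = (11 - μ)(4 - μ) - (6)·(-2) = μ^2 - 15μ + 56.
This factors as (μ - 7)·(μ - 8) = 0.
Eigenvalues: 7, 8.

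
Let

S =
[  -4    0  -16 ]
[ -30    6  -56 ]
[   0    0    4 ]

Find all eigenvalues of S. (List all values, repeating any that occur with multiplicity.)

Set up det(μI - S) = 0.
Cofactor expansion gives p(μ) = μ^3 - 6μ^2 - 16μ + 96.
Try μ = -4: p(-4) = 0, so -4 is a root.
Factor out (μ + 4): p(μ) = (μ + 4)·(μ^2 - 10μ + 24).
The quadratic factors as (μ - 4)·(μ - 6).
Eigenvalues: -4, 4, 6.

-4, 4, 6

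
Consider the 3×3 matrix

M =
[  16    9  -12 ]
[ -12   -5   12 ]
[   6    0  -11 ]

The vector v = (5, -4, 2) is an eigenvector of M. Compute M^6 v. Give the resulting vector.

(20480, -16384, 8192)

First find the eigenvalue: Mv = (20, -16, 8) = 4·(5, -4, 2), so λ = 4.
Then M^6 v = λ^6·v = 4^6·(5, -4, 2) = 4096·(5, -4, 2) = (20480, -16384, 8192).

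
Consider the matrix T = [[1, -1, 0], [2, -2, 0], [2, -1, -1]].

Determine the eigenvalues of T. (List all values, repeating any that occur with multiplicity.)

Set up det(λI - T) = 0.
Expanding the 3×3 determinant: p(λ) = λ^3 + 2λ^2 + λ.
Since p(0) = 0, λ = 0 is a root.
Factor out λ: p(λ) = λ·(λ^2 + 2λ + 1).
The quadratic factor is (λ + 1)^2.
Eigenvalues: -1, -1, 0.

-1, -1, 0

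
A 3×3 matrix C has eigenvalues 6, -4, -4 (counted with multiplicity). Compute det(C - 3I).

147

If C has eigenvalues 6, -4, -4, then C - 3I has eigenvalues 3, -7, -7.
det(C - 3I) = (3) · (-7) · (-7) = 147.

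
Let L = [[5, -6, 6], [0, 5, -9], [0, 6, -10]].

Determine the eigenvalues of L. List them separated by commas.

Set up det(λI - L) = 0.
Expanding along the first row, p(λ) = λ^3 - 21λ - 20.
Rational-root test: λ = -1 gives p(-1) = 0.
Factor out (λ + 1): p(λ) = (λ + 1)·(λ^2 - λ - 20).
The quadratic factors as (λ + 4)·(λ - 5).
Eigenvalues: -4, -1, 5.

-4, -1, 5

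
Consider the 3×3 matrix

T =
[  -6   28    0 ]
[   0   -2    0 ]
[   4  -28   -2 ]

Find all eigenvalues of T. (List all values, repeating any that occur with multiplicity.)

-6, -2, -2

Compute the characteristic polynomial p(λ) = det(λI - T).
Expanding the 3×3 determinant: p(λ) = λ^3 + 10λ^2 + 28λ + 24.
Since p(-2) = 0, λ = -2 is a root.
Dividing by (λ + 2) leaves λ^2 + 8λ + 12.
The quadratic factors as (λ + 6)·(λ + 2).
Eigenvalues: -6, -2, -2.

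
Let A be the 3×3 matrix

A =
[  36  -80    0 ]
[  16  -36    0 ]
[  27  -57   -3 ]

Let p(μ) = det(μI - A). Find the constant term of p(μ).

p(μ) = μ^3 + 3μ^2 - 16μ - 48.
The constant term is -48.

-48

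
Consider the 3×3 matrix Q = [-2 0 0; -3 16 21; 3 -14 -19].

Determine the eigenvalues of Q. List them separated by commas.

-5, -2, 2

The characteristic polynomial is p(λ) = det(λI - Q).
Expanding along the first row, p(λ) = λ^3 + 5λ^2 - 4λ - 20.
Try λ = 2: p(2) = 0, so 2 is a root.
Dividing by (λ - 2) leaves λ^2 + 7λ + 10.
The quadratic factors as (λ + 5)·(λ + 2).
Eigenvalues: -5, -2, 2.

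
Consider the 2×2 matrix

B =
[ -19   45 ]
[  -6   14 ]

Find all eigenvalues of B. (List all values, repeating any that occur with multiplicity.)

det(B - λI) = (-19 - λ)(14 - λ) - (45)·(-6) = λ^2 + 5λ + 4.
This factors as (λ + 4)·(λ + 1) = 0.
Eigenvalues: -4, -1.

-4, -1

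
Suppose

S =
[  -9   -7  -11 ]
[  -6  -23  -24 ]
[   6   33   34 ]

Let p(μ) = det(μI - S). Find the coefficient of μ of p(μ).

p(μ) = μ^3 - 2μ^2 - 65μ - 150.
The coefficient of μ is -65.

-65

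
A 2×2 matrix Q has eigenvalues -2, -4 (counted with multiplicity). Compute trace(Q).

trace(Q) is the sum of the eigenvalues: (-2) + (-4) = -6.

-6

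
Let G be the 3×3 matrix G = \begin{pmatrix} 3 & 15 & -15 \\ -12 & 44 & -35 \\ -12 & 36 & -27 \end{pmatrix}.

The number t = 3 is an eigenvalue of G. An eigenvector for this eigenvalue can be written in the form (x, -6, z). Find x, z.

We need (G - 3I)v = 0.
G - 3I = [[0, 15, -15], [-12, 41, -35], [-12, 36, -30]].
Row 1: (0)·x + (15)·-6 + (-15)·z = 0
Row 2: (-12)·x + (41)·-6 + (-35)·z = 0
Row 3: (-12)·x + (36)·-6 + (-30)·z = 0
Solving gives x = -3, z = -6.
Check: G·(-3, -6, -6) = (-9, -18, -18) = 3·(-3, -6, -6).

-3, -6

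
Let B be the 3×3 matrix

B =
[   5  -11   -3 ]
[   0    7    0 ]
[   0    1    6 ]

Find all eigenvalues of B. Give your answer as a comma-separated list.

The characteristic polynomial is p(λ) = det(λI - B).
Cofactor expansion gives p(λ) = λ^3 - 18λ^2 + 107λ - 210.
Try λ = 6: p(6) = 0, so 6 is a root.
Dividing by (λ - 6) leaves λ^2 - 12λ + 35.
The quadratic factors as (λ - 5)·(λ - 7).
Eigenvalues: 5, 6, 7.

5, 6, 7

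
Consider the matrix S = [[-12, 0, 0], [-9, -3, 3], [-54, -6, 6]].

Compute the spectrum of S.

-12, 0, 3

Set up det(λI - S) = 0.
Expanding along the first row, p(λ) = λ^3 + 9λ^2 - 36λ.
Try λ = 0: p(0) = 0, so 0 is a root.
Factor out λ: p(λ) = λ·(λ^2 + 9λ - 36).
The quadratic factors as (λ + 12)·(λ - 3).
Eigenvalues: -12, 0, 3.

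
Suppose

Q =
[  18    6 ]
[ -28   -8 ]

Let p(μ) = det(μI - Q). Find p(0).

p(0) = det(0·I − Q) = det(−Q) = (−1)^2·det(Q).
det(Q) = 24, so p(0) = 24.

24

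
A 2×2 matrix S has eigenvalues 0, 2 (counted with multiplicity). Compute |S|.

det(S) is the product of the eigenvalues: (0) · (2) = 0.

0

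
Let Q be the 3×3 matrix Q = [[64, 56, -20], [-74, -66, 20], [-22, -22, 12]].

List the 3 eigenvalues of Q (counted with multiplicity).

Compute the characteristic polynomial p(t) = det(tI - Q).
Cofactor expansion gives p(t) = t^3 - 10t^2 - 104t + 960.
Try t = 8: p(8) = 0, so 8 is a root.
Factor out (t - 8): p(t) = (t - 8)·(t^2 - 2t - 120).
The quadratic factors as (t + 10)·(t - 12).
Eigenvalues: -10, 8, 12.

-10, 8, 12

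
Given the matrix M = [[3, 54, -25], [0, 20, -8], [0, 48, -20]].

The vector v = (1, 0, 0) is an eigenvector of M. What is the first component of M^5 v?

First find the eigenvalue: Mv = (3, 0, 0) = 3·(1, 0, 0), so λ = 3.
Then M^5 v = λ^5·v = 3^5·(1, 0, 0) = 243·(1, 0, 0) = (243, 0, 0).

243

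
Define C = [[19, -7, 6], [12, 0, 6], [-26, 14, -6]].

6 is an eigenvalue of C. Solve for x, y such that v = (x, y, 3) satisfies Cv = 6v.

We need (C - 6I)v = 0.
C - 6I = [[13, -7, 6], [12, -6, 6], [-26, 14, -12]].
Row 1: (13)·x + (-7)·y + (6)·3 = 0
Row 2: (12)·x + (-6)·y + (6)·3 = 0
Row 3: (-26)·x + (14)·y + (-12)·3 = 0
Solving gives x = -3, y = -3.
Check: C·(-3, -3, 3) = (-18, -18, 18) = 6·(-3, -3, 3).

-3, -3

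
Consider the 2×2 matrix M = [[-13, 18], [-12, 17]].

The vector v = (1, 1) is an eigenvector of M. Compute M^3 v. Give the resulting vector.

First find the eigenvalue: Mv = (5, 5) = 5·(1, 1), so λ = 5.
Then M^3 v = λ^3·v = 5^3·(1, 1) = 125·(1, 1) = (125, 125).

(125, 125)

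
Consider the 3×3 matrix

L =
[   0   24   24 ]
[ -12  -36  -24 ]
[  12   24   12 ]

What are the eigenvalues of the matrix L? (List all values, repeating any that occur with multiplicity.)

Compute the characteristic polynomial p(t) = det(tI - L).
Cofactor expansion gives p(t) = t^3 + 24t^2 + 144t.
Since p(-12) = 0, t = -12 is a root.
Factor out (t + 12): p(t) = (t + 12)·(t^2 + 12t).
The quadratic factors as (t + 12)·t.
Eigenvalues: -12, -12, 0.

-12, -12, 0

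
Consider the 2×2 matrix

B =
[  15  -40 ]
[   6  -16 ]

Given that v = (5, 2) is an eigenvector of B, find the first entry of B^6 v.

5

First find the eigenvalue: Bv = (-5, -2) = -1·(5, 2), so λ = -1.
Then B^6 v = λ^6·v = (-1)^6·(5, 2) = 1·(5, 2) = (5, 2).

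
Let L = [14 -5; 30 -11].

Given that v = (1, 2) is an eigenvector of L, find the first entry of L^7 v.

First find the eigenvalue: Lv = (4, 8) = 4·(1, 2), so λ = 4.
Then L^7 v = λ^7·v = 4^7·(1, 2) = 16384·(1, 2) = (16384, 32768).

16384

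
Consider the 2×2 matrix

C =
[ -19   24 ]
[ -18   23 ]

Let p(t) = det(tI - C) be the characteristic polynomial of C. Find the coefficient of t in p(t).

The coefficient of t of det(tI - C) is −trace(C).
trace(C) = (-19) + (23) = 4, so the coefficient is -4.

-4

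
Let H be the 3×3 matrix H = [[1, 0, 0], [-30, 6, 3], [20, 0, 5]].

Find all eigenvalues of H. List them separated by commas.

The characteristic polynomial is p(s) = det(sI - H).
Expanding the 3×3 determinant: p(s) = s^3 - 12s^2 + 41s - 30.
Since p(6) = 0, s = 6 is a root.
Dividing by (s - 6) leaves s^2 - 6s + 5.
The quadratic factors as (s - 1)·(s - 5).
Eigenvalues: 1, 5, 6.

1, 5, 6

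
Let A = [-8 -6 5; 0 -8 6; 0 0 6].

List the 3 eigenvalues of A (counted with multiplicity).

-8, -8, 6

A is upper triangular, so its eigenvalues are the diagonal entries.
Diagonal: -8, -8, 6.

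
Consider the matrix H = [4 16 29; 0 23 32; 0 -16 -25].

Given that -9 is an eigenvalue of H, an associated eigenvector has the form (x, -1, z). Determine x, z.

-1, 1

We need (H + 9I)v = 0.
H + 9I = [[13, 16, 29], [0, 32, 32], [0, -16, -16]].
Row 1: (13)·x + (16)·-1 + (29)·z = 0
Row 2: (0)·x + (32)·-1 + (32)·z = 0
Row 3: (0)·x + (-16)·-1 + (-16)·z = 0
Solving gives x = -1, z = 1.
Check: H·(-1, -1, 1) = (9, 9, -9) = -9·(-1, -1, 1).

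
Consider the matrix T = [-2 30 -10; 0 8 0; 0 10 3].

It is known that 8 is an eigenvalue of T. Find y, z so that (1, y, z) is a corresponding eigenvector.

We need (T - 8I)v = 0.
T - 8I = [[-10, 30, -10], [0, 0, 0], [0, 10, -5]].
Row 1: (-10)·1 + (30)·y + (-10)·z = 0
Row 2: (0)·1 + (0)·y + (0)·z = 0
Row 3: (0)·1 + (10)·y + (-5)·z = 0
Solving gives y = 1, z = 2.
Check: T·(1, 1, 2) = (8, 8, 16) = 8·(1, 1, 2).

1, 2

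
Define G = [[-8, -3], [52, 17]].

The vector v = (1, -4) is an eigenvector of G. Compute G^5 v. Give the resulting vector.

First find the eigenvalue: Gv = (4, -16) = 4·(1, -4), so λ = 4.
Then G^5 v = λ^5·v = 4^5·(1, -4) = 1024·(1, -4) = (1024, -4096).

(1024, -4096)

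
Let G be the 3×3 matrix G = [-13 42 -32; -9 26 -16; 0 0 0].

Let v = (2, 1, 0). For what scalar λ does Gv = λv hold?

Compute Gv: G·(2, 1, 0) = (16, 8, 0).
Since Gv = λv, compare component 1: 16 = λ·2, so λ = 8.

8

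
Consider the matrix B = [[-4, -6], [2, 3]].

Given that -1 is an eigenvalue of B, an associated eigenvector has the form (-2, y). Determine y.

1

We need (B + 1I)v = 0.
B + 1I = [[-3, -6], [2, 4]].
Row 1: (-3)·-2 + (-6)·y = 0
Row 2: (2)·-2 + (4)·y = 0
Solving gives y = 1.
Check: B·(-2, 1) = (2, -1) = -1·(-2, 1).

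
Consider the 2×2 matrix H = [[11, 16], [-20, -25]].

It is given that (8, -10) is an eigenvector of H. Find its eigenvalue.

Compute Hv: H·(8, -10) = (-72, 90).
Since Hv = λv, compare component 1: -72 = λ·8, so λ = -9.

-9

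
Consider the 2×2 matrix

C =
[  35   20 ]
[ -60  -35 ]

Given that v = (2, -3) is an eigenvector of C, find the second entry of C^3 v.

-375

First find the eigenvalue: Cv = (10, -15) = 5·(2, -3), so λ = 5.
Then C^3 v = λ^3·v = 5^3·(2, -3) = 125·(2, -3) = (250, -375).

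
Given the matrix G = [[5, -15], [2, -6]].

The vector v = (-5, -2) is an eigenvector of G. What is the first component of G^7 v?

5

First find the eigenvalue: Gv = (5, 2) = -1·(-5, -2), so λ = -1.
Then G^7 v = λ^7·v = (-1)^7·(-5, -2) = -1·(-5, -2) = (5, 2).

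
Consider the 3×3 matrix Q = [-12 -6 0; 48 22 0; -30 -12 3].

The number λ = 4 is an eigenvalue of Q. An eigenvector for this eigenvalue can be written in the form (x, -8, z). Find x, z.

We need (Q - 4I)v = 0.
Q - 4I = [[-16, -6, 0], [48, 18, 0], [-30, -12, -1]].
Row 1: (-16)·x + (-6)·-8 + (0)·z = 0
Row 2: (48)·x + (18)·-8 + (0)·z = 0
Row 3: (-30)·x + (-12)·-8 + (-1)·z = 0
Solving gives x = 3, z = 6.
Check: Q·(3, -8, 6) = (12, -32, 24) = 4·(3, -8, 6).

3, 6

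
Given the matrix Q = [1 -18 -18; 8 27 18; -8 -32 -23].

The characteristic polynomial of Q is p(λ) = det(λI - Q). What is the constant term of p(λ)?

45

p(λ) = λ^3 - 5λ^2 - 41λ + 45.
The constant term is 45.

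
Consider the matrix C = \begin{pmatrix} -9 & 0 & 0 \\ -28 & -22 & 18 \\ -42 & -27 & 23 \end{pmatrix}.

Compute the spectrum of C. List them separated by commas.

The characteristic polynomial is p(s) = det(sI - C).
Cofactor expansion gives p(s) = s^3 + 8s^2 - 29s - 180.
Since p(5) = 0, s = 5 is a root.
Dividing by (s - 5) leaves s^2 + 13s + 36.
The quadratic factors as (s + 9)·(s + 4).
Eigenvalues: -9, -4, 5.

-9, -4, 5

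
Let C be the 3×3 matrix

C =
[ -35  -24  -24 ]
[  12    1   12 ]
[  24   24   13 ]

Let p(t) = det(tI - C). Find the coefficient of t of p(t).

p(t) = t^3 + 21t^2 + 99t - 121.
The coefficient of t is 99.

99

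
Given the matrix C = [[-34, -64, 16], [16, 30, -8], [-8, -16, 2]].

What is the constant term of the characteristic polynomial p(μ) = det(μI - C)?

-8

p(0) = det(0·I − C) = det(−C) = (−1)^3·det(C).
det(C) = 8, so p(0) = -8.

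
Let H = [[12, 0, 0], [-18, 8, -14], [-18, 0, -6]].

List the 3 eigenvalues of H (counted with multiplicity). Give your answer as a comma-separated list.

-6, 8, 12

Set up det(λI - H) = 0.
Expanding along the first row, p(λ) = λ^3 - 14λ^2 - 24λ + 576.
Since p(12) = 0, λ = 12 is a root.
Dividing by (λ - 12) leaves λ^2 - 2λ - 48.
The quadratic factors as (λ + 6)·(λ - 8).
Eigenvalues: -6, 8, 12.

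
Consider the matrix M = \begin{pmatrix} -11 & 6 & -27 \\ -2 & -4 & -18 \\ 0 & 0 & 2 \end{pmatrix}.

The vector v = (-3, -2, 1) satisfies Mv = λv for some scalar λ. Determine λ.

Compute Mv: M·(-3, -2, 1) = (-6, -4, 2).
Since Mv = λv, compare component 1: -6 = λ·-3, so λ = 2.

2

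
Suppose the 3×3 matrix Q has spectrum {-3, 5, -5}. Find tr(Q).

trace(Q) is the sum of the eigenvalues: (-3) + (5) + (-5) = -3.

-3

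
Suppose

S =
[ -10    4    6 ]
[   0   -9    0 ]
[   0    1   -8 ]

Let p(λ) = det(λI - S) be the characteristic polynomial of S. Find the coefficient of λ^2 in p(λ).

27

The coefficient of λ^2 of det(λI - S) is −trace(S).
trace(S) = (-10) + (-9) + (-8) = -27, so the coefficient is 27.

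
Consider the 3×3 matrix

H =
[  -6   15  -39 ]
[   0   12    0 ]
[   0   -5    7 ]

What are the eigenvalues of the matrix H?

The characteristic polynomial is p(s) = det(sI - H).
Cofactor expansion gives p(s) = s^3 - 13s^2 - 30s + 504.
Try s = 12: p(12) = 0, so 12 is a root.
Dividing by (s - 12) leaves s^2 - s - 42.
The quadratic factors as (s + 6)·(s - 7).
Eigenvalues: -6, 7, 12.

-6, 7, 12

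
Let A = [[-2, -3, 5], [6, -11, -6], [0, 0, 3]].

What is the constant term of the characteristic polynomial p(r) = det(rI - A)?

-120

p(0) = det(0·I − A) = det(−A) = (−1)^3·det(A).
det(A) = 120, so p(0) = -120.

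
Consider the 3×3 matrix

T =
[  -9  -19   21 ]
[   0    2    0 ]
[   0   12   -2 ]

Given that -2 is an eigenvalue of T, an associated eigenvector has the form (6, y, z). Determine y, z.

0, 2

We need (T + 2I)v = 0.
T + 2I = [[-7, -19, 21], [0, 4, 0], [0, 12, 0]].
Row 1: (-7)·6 + (-19)·y + (21)·z = 0
Row 2: (0)·6 + (4)·y + (0)·z = 0
Row 3: (0)·6 + (12)·y + (0)·z = 0
Solving gives y = 0, z = 2.
Check: T·(6, 0, 2) = (-12, 0, -4) = -2·(6, 0, 2).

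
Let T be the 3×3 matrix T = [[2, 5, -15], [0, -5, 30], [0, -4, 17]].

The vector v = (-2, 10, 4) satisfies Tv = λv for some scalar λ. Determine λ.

7

Compute Tv: T·(-2, 10, 4) = (-14, 70, 28).
Since Tv = λv, compare component 1: -14 = λ·-2, so λ = 7.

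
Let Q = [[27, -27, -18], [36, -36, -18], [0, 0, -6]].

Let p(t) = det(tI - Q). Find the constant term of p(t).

0

p(t) = t^3 + 15t^2 + 54t.
The constant term is 0.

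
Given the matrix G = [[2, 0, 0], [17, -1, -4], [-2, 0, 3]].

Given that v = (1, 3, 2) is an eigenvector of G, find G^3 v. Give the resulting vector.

First find the eigenvalue: Gv = (2, 6, 4) = 2·(1, 3, 2), so λ = 2.
Then G^3 v = λ^3·v = 2^3·(1, 3, 2) = 8·(1, 3, 2) = (8, 24, 16).

(8, 24, 16)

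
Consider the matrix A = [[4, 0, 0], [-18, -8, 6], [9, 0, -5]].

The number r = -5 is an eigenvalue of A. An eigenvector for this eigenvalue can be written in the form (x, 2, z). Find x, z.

0, 1

We need (A + 5I)v = 0.
A + 5I = [[9, 0, 0], [-18, -3, 6], [9, 0, 0]].
Row 1: (9)·x + (0)·2 + (0)·z = 0
Row 2: (-18)·x + (-3)·2 + (6)·z = 0
Row 3: (9)·x + (0)·2 + (0)·z = 0
Solving gives x = 0, z = 1.
Check: A·(0, 2, 1) = (0, -10, -5) = -5·(0, 2, 1).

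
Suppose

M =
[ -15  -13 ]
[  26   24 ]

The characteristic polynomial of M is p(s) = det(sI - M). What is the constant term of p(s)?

-22

p(s) = s^2 - 9s - 22.
The constant term is -22.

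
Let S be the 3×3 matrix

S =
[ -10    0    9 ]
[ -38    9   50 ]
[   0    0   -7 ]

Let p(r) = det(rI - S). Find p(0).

p(0) = det(0·I − S) = det(−S) = (−1)^3·det(S).
det(S) = 630, so p(0) = -630.

-630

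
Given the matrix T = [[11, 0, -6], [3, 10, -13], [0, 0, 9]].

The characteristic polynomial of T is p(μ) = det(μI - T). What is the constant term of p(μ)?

-990

p(μ) = μ^3 - 30μ^2 + 299μ - 990.
The constant term is -990.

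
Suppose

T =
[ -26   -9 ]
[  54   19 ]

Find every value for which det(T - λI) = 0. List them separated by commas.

-8, 1

det(T - sI) = (-26 - s)(19 - s) - (-9)·(54) = s^2 + 7s - 8.
This factors as (s + 8)·(s - 1) = 0.
Eigenvalues: -8, 1.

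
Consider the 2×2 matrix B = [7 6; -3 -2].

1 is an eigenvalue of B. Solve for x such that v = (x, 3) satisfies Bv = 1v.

-3

We need (B - 1I)v = 0.
B - 1I = [[6, 6], [-3, -3]].
Row 1: (6)·x + (6)·3 = 0
Row 2: (-3)·x + (-3)·3 = 0
Solving gives x = -3.
Check: B·(-3, 3) = (-3, 3) = 1·(-3, 3).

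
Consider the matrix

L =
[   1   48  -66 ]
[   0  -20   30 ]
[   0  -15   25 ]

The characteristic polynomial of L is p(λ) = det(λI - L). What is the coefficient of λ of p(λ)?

-45

p(λ) = λ^3 - 6λ^2 - 45λ + 50.
The coefficient of λ is -45.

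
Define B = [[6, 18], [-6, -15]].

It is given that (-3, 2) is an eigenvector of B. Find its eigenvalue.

Compute Bv: B·(-3, 2) = (18, -12).
Since Bv = λv, compare component 1: 18 = λ·-3, so λ = -6.

-6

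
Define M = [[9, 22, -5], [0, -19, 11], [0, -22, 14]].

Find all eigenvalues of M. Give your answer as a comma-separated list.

-8, 3, 9

Set up det(λI - M) = 0.
Cofactor expansion gives p(λ) = λ^3 - 4λ^2 - 69λ + 216.
Since p(3) = 0, λ = 3 is a root.
Factor out (λ - 3): p(λ) = (λ - 3)·(λ^2 - λ - 72).
The quadratic factors as (λ + 8)·(λ - 9).
Eigenvalues: -8, 3, 9.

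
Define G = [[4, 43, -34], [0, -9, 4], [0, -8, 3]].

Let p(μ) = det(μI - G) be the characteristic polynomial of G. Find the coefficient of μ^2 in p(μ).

2

The coefficient of μ^2 of det(μI - G) is −trace(G).
trace(G) = (4) + (-9) + (3) = -2, so the coefficient is 2.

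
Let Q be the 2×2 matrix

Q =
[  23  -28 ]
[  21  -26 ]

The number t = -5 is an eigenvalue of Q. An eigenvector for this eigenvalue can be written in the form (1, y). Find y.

1

We need (Q + 5I)v = 0.
Q + 5I = [[28, -28], [21, -21]].
Row 1: (28)·1 + (-28)·y = 0
Row 2: (21)·1 + (-21)·y = 0
Solving gives y = 1.
Check: Q·(1, 1) = (-5, -5) = -5·(1, 1).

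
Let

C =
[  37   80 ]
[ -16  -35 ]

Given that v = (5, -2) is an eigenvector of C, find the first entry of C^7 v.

390625

First find the eigenvalue: Cv = (25, -10) = 5·(5, -2), so λ = 5.
Then C^7 v = λ^7·v = 5^7·(5, -2) = 78125·(5, -2) = (390625, -156250).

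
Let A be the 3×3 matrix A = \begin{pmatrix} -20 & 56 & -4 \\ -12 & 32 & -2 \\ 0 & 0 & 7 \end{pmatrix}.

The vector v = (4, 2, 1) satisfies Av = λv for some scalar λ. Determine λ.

Compute Av: A·(4, 2, 1) = (28, 14, 7).
Since Av = λv, compare component 1: 28 = λ·4, so λ = 7.

7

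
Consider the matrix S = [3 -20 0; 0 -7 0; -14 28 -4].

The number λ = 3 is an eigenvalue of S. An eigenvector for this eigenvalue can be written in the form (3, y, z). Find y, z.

0, -6

We need (S - 3I)v = 0.
S - 3I = [[0, -20, 0], [0, -10, 0], [-14, 28, -7]].
Row 1: (0)·3 + (-20)·y + (0)·z = 0
Row 2: (0)·3 + (-10)·y + (0)·z = 0
Row 3: (-14)·3 + (28)·y + (-7)·z = 0
Solving gives y = 0, z = -6.
Check: S·(3, 0, -6) = (9, 0, -18) = 3·(3, 0, -6).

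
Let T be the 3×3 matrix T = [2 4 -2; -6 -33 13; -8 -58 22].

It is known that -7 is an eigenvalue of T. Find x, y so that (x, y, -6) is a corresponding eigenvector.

0, -3

We need (T + 7I)v = 0.
T + 7I = [[9, 4, -2], [-6, -26, 13], [-8, -58, 29]].
Row 1: (9)·x + (4)·y + (-2)·-6 = 0
Row 2: (-6)·x + (-26)·y + (13)·-6 = 0
Row 3: (-8)·x + (-58)·y + (29)·-6 = 0
Solving gives x = 0, y = -3.
Check: T·(0, -3, -6) = (0, 21, 42) = -7·(0, -3, -6).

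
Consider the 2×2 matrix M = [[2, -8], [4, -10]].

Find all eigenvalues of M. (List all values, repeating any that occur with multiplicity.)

det(M - λI) = (2 - λ)(-10 - λ) - (-8)·(4) = λ^2 + 8λ + 12.
This factors as (λ + 6)·(λ + 2) = 0.
Eigenvalues: -6, -2.

-6, -2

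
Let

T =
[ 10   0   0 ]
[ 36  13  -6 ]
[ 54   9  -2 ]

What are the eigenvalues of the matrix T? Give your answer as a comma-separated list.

4, 7, 10

The characteristic polynomial is p(t) = det(tI - T).
Cofactor expansion gives p(t) = t^3 - 21t^2 + 138t - 280.
Try t = 4: p(4) = 0, so 4 is a root.
Factor out (t - 4): p(t) = (t - 4)·(t^2 - 17t + 70).
The quadratic factors as (t - 7)·(t - 10).
Eigenvalues: 4, 7, 10.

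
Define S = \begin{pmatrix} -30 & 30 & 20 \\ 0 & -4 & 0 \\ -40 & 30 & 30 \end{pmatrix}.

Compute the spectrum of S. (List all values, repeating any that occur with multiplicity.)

The characteristic polynomial is p(r) = det(rI - S).
Cofactor expansion gives p(r) = r^3 + 4r^2 - 100r - 400.
Try r = 10: p(10) = 0, so 10 is a root.
Factor out (r - 10): p(r) = (r - 10)·(r^2 + 14r + 40).
The quadratic factors as (r + 10)·(r + 4).
Eigenvalues: -10, -4, 10.

-10, -4, 10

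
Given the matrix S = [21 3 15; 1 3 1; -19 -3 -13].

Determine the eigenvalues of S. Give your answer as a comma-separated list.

2, 3, 6

Set up det(μI - S) = 0.
Expanding the 3×3 determinant: p(μ) = μ^3 - 11μ^2 + 36μ - 36.
Since p(3) = 0, μ = 3 is a root.
Factor out (μ - 3): p(μ) = (μ - 3)·(μ^2 - 8μ + 12).
The quadratic factors as (μ - 2)·(μ - 6).
Eigenvalues: 2, 3, 6.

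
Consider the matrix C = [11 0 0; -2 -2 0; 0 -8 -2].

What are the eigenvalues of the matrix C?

-2, -2, 11

C is lower triangular, so its eigenvalues are the diagonal entries.
Diagonal: 11, -2, -2.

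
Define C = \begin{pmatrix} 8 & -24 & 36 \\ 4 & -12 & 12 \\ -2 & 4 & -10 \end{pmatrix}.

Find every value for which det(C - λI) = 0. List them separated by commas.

Compute the characteristic polynomial p(lambda) = det(lambda·I - C).
Cofactor expansion gives p(lambda) = lambda^3 + 14·lambda^2 + 64·lambda + 96.
Since p(-4) = 0, lambda = -4 is a root.
Dividing by (lambda + 4) leaves lambda^2 + 10·lambda + 24.
The quadratic factors as (lambda + 6)·(lambda + 4).
Eigenvalues: -6, -4, -4.

-6, -4, -4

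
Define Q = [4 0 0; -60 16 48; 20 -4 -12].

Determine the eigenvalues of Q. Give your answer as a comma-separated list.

0, 4, 4

Set up det(λI - Q) = 0.
Cofactor expansion gives p(λ) = λ^3 - 8λ^2 + 16λ.
Since p(0) = 0, λ = 0 is a root.
Factor out λ: p(λ) = λ·(λ^2 - 8λ + 16).
The quadratic factor is (λ - 4)^2.
Eigenvalues: 0, 4, 4.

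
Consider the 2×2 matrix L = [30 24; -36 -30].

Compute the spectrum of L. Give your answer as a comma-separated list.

-6, 6

det(L - tI) = (30 - t)(-30 - t) - (24)·(-36) = t^2 - 36.
This factors as (t + 6)·(t - 6) = 0.
Eigenvalues: -6, 6.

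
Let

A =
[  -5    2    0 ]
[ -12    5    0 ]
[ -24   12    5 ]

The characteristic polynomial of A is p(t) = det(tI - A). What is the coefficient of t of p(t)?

-1

p(t) = t^3 - 5t^2 - t + 5.
The coefficient of t is -1.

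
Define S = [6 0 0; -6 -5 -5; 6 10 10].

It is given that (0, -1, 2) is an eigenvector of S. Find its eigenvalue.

Compute Sv: S·(0, -1, 2) = (0, -5, 10).
Since Sv = λv, compare component 2: -5 = λ·-1, so λ = 5.

5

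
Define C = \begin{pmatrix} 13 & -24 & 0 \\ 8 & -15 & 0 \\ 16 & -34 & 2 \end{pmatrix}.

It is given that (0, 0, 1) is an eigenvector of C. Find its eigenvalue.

Compute Cv: C·(0, 0, 1) = (0, 0, 2).
Since Cv = λv, compare component 3: 2 = λ·1, so λ = 2.

2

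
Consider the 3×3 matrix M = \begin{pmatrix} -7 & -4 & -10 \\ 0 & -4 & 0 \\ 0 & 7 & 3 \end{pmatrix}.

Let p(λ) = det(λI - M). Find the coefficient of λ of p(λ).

-5

p(λ) = λ^3 + 8λ^2 - 5λ - 84.
The coefficient of λ is -5.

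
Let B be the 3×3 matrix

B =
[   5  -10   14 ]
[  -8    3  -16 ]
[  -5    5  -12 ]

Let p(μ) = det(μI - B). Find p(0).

-30

p(0) = det(0·I − B) = det(−B) = (−1)^3·det(B).
det(B) = 30, so p(0) = -30.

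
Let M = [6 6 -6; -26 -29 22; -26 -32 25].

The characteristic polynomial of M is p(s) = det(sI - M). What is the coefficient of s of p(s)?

-45

p(s) = s^3 - 2s^2 - 45s + 126.
The coefficient of s is -45.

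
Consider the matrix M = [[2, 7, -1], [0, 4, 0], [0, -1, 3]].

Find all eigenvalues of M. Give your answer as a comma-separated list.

Set up det(tI - M) = 0.
Expanding the 3×3 determinant: p(t) = t^3 - 9t^2 + 26t - 24.
Rational-root test: t = 3 gives p(3) = 0.
Dividing by (t - 3) leaves t^2 - 6t + 8.
The quadratic factors as (t - 2)·(t - 4).
Eigenvalues: 2, 3, 4.

2, 3, 4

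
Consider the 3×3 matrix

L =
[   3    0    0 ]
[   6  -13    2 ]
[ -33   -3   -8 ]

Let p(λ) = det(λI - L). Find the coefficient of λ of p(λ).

p(λ) = λ^3 + 18λ^2 + 47λ - 330.
The coefficient of λ is 47.

47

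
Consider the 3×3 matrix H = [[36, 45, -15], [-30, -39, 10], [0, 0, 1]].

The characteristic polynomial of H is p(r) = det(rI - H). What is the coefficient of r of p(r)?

-57

p(r) = r^3 + 2r^2 - 57r + 54.
The coefficient of r is -57.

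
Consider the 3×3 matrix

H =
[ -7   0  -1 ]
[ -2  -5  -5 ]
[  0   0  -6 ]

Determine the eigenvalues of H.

-7, -6, -5

Set up det(lambda·I - H) = 0.
Expanding the 3×3 determinant: p(lambda) = lambda^3 + 18·lambda^2 + 107·lambda + 210.
Since p(-5) = 0, lambda = -5 is a root.
Factor out (lambda + 5): p(lambda) = (lambda + 5)·(lambda^2 + 13·lambda + 42).
The quadratic factors as (lambda + 7)·(lambda + 6).
Eigenvalues: -7, -6, -5.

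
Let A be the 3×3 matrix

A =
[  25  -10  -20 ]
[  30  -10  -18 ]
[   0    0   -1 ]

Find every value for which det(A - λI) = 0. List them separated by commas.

-1, 5, 10

Compute the characteristic polynomial p(t) = det(tI - A).
Expanding along the first row, p(t) = t^3 - 14t^2 + 35t + 50.
Since p(-1) = 0, t = -1 is a root.
Factor out (t + 1): p(t) = (t + 1)·(t^2 - 15t + 50).
The quadratic factors as (t - 5)·(t - 10).
Eigenvalues: -1, 5, 10.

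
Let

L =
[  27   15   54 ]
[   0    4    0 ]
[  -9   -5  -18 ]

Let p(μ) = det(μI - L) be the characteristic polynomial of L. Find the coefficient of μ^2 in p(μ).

The coefficient of μ^2 of det(μI - L) is −trace(L).
trace(L) = (27) + (4) + (-18) = 13, so the coefficient is -13.

-13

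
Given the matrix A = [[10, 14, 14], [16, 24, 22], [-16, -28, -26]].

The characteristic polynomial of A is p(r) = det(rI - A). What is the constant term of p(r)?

p(r) = r^3 - 8r^2 - 28r + 80.
The constant term is 80.

80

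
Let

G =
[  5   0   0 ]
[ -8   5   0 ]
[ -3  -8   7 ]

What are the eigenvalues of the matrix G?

G is lower triangular, so its eigenvalues are the diagonal entries.
Diagonal: 5, 5, 7.

5, 5, 7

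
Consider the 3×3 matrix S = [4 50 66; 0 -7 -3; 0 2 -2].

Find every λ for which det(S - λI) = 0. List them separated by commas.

Set up det(λI - S) = 0.
Expanding the 3×3 determinant: p(λ) = λ^3 + 5λ^2 - 16λ - 80.
Try λ = -5: p(-5) = 0, so -5 is a root.
Factor out (λ + 5): p(λ) = (λ + 5)·(λ^2 - 16).
The quadratic factors as (λ + 4)·(λ - 4).
Eigenvalues: -5, -4, 4.

-5, -4, 4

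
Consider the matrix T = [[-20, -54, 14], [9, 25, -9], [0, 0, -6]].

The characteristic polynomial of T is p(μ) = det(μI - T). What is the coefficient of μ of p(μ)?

p(μ) = μ^3 + μ^2 - 44μ - 84.
The coefficient of μ is -44.

-44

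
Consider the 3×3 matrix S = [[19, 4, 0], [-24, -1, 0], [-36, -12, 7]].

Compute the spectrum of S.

7, 7, 11

Compute the characteristic polynomial p(r) = det(rI - S).
Expanding the 3×3 determinant: p(r) = r^3 - 25r^2 + 203r - 539.
Rational-root test: r = 7 gives p(7) = 0.
Factor out (r - 7): p(r) = (r - 7)·(r^2 - 18r + 77).
The quadratic factors as (r - 7)·(r - 11).
Eigenvalues: 7, 7, 11.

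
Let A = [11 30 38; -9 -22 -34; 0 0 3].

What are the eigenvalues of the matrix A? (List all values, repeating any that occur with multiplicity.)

-7, -4, 3

Set up det(μI - A) = 0.
Expanding along the first row, p(μ) = μ^3 + 8μ^2 - 5μ - 84.
Since p(-4) = 0, μ = -4 is a root.
Dividing by (μ + 4) leaves μ^2 + 4μ - 21.
The quadratic factors as (μ + 7)·(μ - 3).
Eigenvalues: -7, -4, 3.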